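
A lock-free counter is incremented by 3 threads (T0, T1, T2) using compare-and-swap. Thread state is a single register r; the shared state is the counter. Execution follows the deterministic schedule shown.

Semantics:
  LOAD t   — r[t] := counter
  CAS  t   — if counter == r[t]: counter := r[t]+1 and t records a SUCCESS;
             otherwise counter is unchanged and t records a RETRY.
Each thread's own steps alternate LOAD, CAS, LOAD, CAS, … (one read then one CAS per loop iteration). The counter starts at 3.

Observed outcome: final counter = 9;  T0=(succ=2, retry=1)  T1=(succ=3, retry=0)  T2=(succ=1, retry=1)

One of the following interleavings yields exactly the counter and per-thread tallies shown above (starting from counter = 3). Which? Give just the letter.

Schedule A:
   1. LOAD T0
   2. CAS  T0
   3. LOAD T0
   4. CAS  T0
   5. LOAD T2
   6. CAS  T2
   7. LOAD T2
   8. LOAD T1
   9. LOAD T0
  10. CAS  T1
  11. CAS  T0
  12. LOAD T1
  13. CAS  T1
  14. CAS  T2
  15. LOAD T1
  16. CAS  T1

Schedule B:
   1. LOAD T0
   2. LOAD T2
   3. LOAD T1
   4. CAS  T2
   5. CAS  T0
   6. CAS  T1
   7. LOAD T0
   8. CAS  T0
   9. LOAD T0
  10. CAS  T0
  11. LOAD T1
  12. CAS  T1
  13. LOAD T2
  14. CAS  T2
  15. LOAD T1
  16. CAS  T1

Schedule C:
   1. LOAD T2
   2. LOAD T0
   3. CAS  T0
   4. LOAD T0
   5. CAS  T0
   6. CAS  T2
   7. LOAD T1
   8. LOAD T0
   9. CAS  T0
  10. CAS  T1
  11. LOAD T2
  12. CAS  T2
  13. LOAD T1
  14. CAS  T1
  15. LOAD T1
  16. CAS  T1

Tracing schedule A:
step 1: T0 LOAD ⇒ load; ctr=3 reg=3
step 2: T0 CAS ⇒ ok; ctr=4 reg=3
step 3: T0 LOAD ⇒ load; ctr=4 reg=4
step 4: T0 CAS ⇒ ok; ctr=5 reg=4
step 5: T2 LOAD ⇒ load; ctr=5 reg=5
step 6: T2 CAS ⇒ ok; ctr=6 reg=5
step 7: T2 LOAD ⇒ load; ctr=6 reg=6
step 8: T1 LOAD ⇒ load; ctr=6 reg=6
step 9: T0 LOAD ⇒ load; ctr=6 reg=6
step 10: T1 CAS ⇒ ok; ctr=7 reg=6
step 11: T0 CAS ⇒ retry; ctr=7 reg=6
step 12: T1 LOAD ⇒ load; ctr=7 reg=7
step 13: T1 CAS ⇒ ok; ctr=8 reg=7
step 14: T2 CAS ⇒ retry; ctr=8 reg=6
step 15: T1 LOAD ⇒ load; ctr=8 reg=8
step 16: T1 CAS ⇒ ok; ctr=9 reg=8

A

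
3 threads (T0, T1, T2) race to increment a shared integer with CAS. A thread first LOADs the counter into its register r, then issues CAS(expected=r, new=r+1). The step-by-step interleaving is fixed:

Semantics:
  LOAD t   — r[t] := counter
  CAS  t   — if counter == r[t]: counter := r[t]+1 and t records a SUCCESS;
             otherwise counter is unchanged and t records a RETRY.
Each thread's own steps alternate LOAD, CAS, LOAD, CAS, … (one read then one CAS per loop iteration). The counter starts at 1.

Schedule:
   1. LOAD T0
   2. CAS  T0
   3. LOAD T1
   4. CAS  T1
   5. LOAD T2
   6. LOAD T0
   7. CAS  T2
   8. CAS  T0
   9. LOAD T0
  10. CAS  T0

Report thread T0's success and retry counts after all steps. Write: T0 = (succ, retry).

T0 = (2, 1)

[1] T0.load  rd  (counter 1, T0.r 1)
[2] T0.cas  hit  (counter 2, T0.r 1)
[3] T1.load  rd  (counter 2, T1.r 2)
[4] T1.cas  hit  (counter 3, T1.r 2)
[5] T2.load  rd  (counter 3, T2.r 3)
[6] T0.load  rd  (counter 3, T0.r 3)
[7] T2.cas  hit  (counter 4, T2.r 3)
[8] T0.cas  miss  (counter 4, T0.r 3)
[9] T0.load  rd  (counter 4, T0.r 4)
[10] T0.cas  hit  (counter 5, T0.r 4)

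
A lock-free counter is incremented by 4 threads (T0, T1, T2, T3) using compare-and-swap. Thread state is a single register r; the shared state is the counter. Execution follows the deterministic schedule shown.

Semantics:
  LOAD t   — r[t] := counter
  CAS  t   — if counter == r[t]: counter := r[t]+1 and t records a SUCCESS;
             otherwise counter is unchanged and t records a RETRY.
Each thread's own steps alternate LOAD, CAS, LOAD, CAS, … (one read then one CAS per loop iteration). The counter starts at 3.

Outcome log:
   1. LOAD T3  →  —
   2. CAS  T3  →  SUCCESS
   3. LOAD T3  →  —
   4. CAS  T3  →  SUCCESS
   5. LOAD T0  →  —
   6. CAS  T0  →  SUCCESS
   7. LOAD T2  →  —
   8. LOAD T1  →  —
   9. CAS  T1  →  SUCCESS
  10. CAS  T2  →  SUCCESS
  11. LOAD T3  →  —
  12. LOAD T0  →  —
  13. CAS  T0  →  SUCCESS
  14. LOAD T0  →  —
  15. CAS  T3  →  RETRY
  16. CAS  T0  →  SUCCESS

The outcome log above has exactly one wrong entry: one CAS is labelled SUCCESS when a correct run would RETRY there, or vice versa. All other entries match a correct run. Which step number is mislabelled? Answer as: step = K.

step = 10

Reference trace:
step 1: T3 LOAD ⇒ load; ctr=3 reg=3
step 2: T3 CAS ⇒ ok; ctr=4 reg=3
step 3: T3 LOAD ⇒ load; ctr=4 reg=4
step 4: T3 CAS ⇒ ok; ctr=5 reg=4
step 5: T0 LOAD ⇒ load; ctr=5 reg=5
step 6: T0 CAS ⇒ ok; ctr=6 reg=5
step 7: T2 LOAD ⇒ load; ctr=6 reg=6
step 8: T1 LOAD ⇒ load; ctr=6 reg=6
step 9: T1 CAS ⇒ ok; ctr=7 reg=6
step 10: T2 CAS ⇒ retry; ctr=7 reg=6
step 11: T3 LOAD ⇒ load; ctr=7 reg=7
step 12: T0 LOAD ⇒ load; ctr=7 reg=7
step 13: T0 CAS ⇒ ok; ctr=8 reg=7
step 14: T0 LOAD ⇒ load; ctr=8 reg=8
step 15: T3 CAS ⇒ retry; ctr=8 reg=7
step 16: T0 CAS ⇒ ok; ctr=9 reg=8
Flip is step 10.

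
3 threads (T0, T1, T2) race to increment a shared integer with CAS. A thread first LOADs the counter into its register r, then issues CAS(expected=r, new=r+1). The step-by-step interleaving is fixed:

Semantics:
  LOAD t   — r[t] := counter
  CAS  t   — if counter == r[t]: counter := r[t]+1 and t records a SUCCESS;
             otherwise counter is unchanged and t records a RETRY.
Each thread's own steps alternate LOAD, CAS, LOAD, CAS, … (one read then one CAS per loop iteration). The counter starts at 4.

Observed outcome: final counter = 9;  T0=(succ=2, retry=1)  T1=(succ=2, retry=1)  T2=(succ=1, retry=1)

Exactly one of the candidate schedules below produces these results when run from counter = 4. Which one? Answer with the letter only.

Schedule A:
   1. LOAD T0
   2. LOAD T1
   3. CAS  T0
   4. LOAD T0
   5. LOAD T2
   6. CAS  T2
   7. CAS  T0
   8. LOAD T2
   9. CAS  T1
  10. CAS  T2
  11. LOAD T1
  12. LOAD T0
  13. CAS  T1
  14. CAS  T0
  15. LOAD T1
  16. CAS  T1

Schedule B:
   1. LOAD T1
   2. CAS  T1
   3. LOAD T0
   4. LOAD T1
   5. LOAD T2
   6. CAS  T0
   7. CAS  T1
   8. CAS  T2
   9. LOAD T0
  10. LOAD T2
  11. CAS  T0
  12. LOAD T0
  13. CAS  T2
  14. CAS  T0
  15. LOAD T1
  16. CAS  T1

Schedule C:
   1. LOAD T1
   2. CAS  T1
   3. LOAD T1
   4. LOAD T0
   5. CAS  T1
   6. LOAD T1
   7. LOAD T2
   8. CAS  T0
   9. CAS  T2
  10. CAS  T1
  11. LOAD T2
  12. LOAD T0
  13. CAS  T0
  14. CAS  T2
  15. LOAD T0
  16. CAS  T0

Simulating candidate C:
step 1: T1 LOAD ⇒ load; ctr=4 reg=4
step 2: T1 CAS ⇒ ok; ctr=5 reg=4
step 3: T1 LOAD ⇒ load; ctr=5 reg=5
step 4: T0 LOAD ⇒ load; ctr=5 reg=5
step 5: T1 CAS ⇒ ok; ctr=6 reg=5
step 6: T1 LOAD ⇒ load; ctr=6 reg=6
step 7: T2 LOAD ⇒ load; ctr=6 reg=6
step 8: T0 CAS ⇒ retry; ctr=6 reg=5
step 9: T2 CAS ⇒ ok; ctr=7 reg=6
step 10: T1 CAS ⇒ retry; ctr=7 reg=6
step 11: T2 LOAD ⇒ load; ctr=7 reg=7
step 12: T0 LOAD ⇒ load; ctr=7 reg=7
step 13: T0 CAS ⇒ ok; ctr=8 reg=7
step 14: T2 CAS ⇒ retry; ctr=8 reg=7
step 15: T0 LOAD ⇒ load; ctr=8 reg=8
step 16: T0 CAS ⇒ ok; ctr=9 reg=8

C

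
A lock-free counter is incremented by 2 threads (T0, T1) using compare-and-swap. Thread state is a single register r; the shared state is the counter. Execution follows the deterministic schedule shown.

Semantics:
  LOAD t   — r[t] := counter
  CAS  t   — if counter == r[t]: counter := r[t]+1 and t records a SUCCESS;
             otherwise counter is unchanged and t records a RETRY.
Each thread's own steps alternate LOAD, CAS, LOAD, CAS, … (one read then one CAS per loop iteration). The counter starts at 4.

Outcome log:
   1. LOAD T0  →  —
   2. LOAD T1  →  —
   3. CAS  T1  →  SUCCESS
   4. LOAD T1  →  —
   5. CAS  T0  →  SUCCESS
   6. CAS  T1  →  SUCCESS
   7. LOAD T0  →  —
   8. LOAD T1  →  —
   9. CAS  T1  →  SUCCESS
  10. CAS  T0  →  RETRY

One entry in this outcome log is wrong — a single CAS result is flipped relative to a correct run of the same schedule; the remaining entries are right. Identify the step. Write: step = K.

Reference trace:
[1] T0.load  rd  (counter 4, T0.r 4)
[2] T1.load  rd  (counter 4, T1.r 4)
[3] T1.cas  hit  (counter 5, T1.r 4)
[4] T1.load  rd  (counter 5, T1.r 5)
[5] T0.cas  miss  (counter 5, T0.r 4)
[6] T1.cas  hit  (counter 6, T1.r 5)
[7] T0.load  rd  (counter 6, T0.r 6)
[8] T1.load  rd  (counter 6, T1.r 6)
[9] T1.cas  hit  (counter 7, T1.r 6)
[10] T0.cas  miss  (counter 7, T0.r 6)
Log disagrees first at step 5.

step = 5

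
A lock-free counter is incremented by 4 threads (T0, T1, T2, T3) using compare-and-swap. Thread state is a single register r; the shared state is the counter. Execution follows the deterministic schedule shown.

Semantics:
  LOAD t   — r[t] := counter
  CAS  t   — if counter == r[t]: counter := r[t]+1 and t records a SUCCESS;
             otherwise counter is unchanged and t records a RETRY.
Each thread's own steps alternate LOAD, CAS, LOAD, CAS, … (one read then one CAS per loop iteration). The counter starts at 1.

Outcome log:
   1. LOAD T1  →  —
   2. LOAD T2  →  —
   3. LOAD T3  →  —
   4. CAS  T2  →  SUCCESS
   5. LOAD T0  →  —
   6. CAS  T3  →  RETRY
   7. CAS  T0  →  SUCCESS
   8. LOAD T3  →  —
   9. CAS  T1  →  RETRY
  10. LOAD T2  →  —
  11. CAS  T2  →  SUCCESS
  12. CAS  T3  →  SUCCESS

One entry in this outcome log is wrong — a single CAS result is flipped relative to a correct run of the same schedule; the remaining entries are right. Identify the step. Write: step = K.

Correct run:
1. LOAD T1 → mem=1 r[T1]=1 [LOAD]
2. LOAD T2 → mem=1 r[T2]=1 [LOAD]
3. LOAD T3 → mem=1 r[T3]=1 [LOAD]
4. CAS T2 → mem=2 r[T2]=1 [OK]
5. LOAD T0 → mem=2 r[T0]=2 [LOAD]
6. CAS T3 → mem=2 r[T3]=1 [RETRY]
7. CAS T0 → mem=3 r[T0]=2 [OK]
8. LOAD T3 → mem=3 r[T3]=3 [LOAD]
9. CAS T1 → mem=3 r[T1]=1 [RETRY]
10. LOAD T2 → mem=3 r[T2]=3 [LOAD]
11. CAS T2 → mem=4 r[T2]=3 [OK]
12. CAS T3 → mem=4 r[T3]=3 [RETRY]
Log disagrees first at step 12.

step = 12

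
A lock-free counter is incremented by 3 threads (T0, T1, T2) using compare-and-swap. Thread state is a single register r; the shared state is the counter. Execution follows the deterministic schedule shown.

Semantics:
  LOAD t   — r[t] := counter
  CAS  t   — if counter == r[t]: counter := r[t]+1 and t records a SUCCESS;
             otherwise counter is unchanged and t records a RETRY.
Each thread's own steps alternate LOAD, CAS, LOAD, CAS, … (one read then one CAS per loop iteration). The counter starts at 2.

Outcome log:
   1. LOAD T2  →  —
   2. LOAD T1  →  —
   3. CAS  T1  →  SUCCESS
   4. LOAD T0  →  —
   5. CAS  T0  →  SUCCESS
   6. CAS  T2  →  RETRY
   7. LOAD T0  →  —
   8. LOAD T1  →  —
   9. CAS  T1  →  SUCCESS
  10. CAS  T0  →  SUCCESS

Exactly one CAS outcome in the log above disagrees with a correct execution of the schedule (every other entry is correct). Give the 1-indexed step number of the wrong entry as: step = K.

step = 10

Reference trace:
[1] T2.load  rd  (counter 2, T2.r 2)
[2] T1.load  rd  (counter 2, T1.r 2)
[3] T1.cas  hit  (counter 3, T1.r 2)
[4] T0.load  rd  (counter 3, T0.r 3)
[5] T0.cas  hit  (counter 4, T0.r 3)
[6] T2.cas  miss  (counter 4, T2.r 2)
[7] T0.load  rd  (counter 4, T0.r 4)
[8] T1.load  rd  (counter 4, T1.r 4)
[9] T1.cas  hit  (counter 5, T1.r 4)
[10] T0.cas  miss  (counter 5, T0.r 4)
Mismatch at 10.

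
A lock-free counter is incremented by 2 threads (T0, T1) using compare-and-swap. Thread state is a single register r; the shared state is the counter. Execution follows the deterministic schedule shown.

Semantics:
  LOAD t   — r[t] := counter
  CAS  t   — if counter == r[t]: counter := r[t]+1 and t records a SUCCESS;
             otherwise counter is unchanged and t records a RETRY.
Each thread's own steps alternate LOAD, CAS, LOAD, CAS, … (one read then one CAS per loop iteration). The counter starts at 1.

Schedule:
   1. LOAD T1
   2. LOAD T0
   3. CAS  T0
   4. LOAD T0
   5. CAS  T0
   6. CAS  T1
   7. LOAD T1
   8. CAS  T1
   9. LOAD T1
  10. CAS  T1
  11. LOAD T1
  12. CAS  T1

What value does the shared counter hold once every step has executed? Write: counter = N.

1. LOAD T1 → mem=1 r[T1]=1 [LOAD]
2. LOAD T0 → mem=1 r[T0]=1 [LOAD]
3. CAS T0 → mem=2 r[T0]=1 [OK]
4. LOAD T0 → mem=2 r[T0]=2 [LOAD]
5. CAS T0 → mem=3 r[T0]=2 [OK]
6. CAS T1 → mem=3 r[T1]=1 [RETRY]
7. LOAD T1 → mem=3 r[T1]=3 [LOAD]
8. CAS T1 → mem=4 r[T1]=3 [OK]
9. LOAD T1 → mem=4 r[T1]=4 [LOAD]
10. CAS T1 → mem=5 r[T1]=4 [OK]
11. LOAD T1 → mem=5 r[T1]=5 [LOAD]
12. CAS T1 → mem=6 r[T1]=5 [OK]

counter = 6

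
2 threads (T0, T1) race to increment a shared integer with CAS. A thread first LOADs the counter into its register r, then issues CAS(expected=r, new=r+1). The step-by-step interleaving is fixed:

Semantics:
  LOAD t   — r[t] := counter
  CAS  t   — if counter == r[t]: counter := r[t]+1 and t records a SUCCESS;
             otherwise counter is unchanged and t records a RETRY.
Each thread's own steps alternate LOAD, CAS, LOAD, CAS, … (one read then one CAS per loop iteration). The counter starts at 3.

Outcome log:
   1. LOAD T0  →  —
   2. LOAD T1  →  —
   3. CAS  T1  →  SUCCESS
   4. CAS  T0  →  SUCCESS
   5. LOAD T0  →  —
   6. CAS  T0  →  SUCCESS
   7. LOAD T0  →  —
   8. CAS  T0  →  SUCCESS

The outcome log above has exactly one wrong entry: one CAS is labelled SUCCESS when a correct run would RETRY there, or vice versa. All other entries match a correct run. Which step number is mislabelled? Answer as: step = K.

step = 4

Correct run:
[1] T0.load  rd  (counter 3, T0.r 3)
[2] T1.load  rd  (counter 3, T1.r 3)
[3] T1.cas  hit  (counter 4, T1.r 3)
[4] T0.cas  miss  (counter 4, T0.r 3)
[5] T0.load  rd  (counter 4, T0.r 4)
[6] T0.cas  hit  (counter 5, T0.r 4)
[7] T0.load  rd  (counter 5, T0.r 5)
[8] T0.cas  hit  (counter 6, T0.r 5)
Flip is step 4.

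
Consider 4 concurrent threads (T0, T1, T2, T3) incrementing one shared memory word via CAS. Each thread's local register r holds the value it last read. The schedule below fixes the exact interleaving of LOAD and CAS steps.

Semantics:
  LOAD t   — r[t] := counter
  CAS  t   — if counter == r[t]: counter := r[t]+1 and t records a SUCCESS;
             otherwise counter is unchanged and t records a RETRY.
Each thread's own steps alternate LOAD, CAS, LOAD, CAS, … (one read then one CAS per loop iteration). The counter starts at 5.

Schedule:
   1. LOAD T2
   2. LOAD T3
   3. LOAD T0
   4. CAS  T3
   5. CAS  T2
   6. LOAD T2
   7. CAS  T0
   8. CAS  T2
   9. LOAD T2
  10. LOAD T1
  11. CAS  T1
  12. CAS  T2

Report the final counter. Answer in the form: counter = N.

counter = 8

   1) LOAD T2:  M=5  r_T2=5
   2) LOAD T3:  M=5  r_T3=5
   3) LOAD T0:  M=5  r_T0=5
   4) CAS  T3:  M=6  r_T3=5 ✓
   5) CAS  T2:  M=6  r_T2=5 ✗
   6) LOAD T2:  M=6  r_T2=6
   7) CAS  T0:  M=6  r_T0=5 ✗
   8) CAS  T2:  M=7  r_T2=6 ✓
   9) LOAD T2:  M=7  r_T2=7
  10) LOAD T1:  M=7  r_T1=7
  11) CAS  T1:  M=8  r_T1=7 ✓
  12) CAS  T2:  M=8  r_T2=7 ✗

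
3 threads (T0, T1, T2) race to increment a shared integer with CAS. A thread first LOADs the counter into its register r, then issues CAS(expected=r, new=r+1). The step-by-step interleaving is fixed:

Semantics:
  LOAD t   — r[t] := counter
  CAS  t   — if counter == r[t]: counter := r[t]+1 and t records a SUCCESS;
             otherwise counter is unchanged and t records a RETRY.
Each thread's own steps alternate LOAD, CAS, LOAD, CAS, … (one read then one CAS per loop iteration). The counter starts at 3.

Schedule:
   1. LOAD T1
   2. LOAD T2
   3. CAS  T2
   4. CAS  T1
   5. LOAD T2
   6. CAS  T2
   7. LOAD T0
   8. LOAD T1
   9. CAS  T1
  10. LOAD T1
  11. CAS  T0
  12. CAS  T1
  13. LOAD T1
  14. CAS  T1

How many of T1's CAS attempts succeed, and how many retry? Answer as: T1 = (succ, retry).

T1 = (3, 1)

#1 T1 reads 3
#2 T2 reads 3
#3 T2 CAS(3→4) writes; counter now 4
#4 T1 CAS(3→4) fails; counter now 4
#5 T2 reads 4
#6 T2 CAS(4→5) writes; counter now 5
#7 T0 reads 5
#8 T1 reads 5
#9 T1 CAS(5→6) writes; counter now 6
#10 T1 reads 6
#11 T0 CAS(5→6) fails; counter now 6
#12 T1 CAS(6→7) writes; counter now 7
#13 T1 reads 7
#14 T1 CAS(7→8) writes; counter now 8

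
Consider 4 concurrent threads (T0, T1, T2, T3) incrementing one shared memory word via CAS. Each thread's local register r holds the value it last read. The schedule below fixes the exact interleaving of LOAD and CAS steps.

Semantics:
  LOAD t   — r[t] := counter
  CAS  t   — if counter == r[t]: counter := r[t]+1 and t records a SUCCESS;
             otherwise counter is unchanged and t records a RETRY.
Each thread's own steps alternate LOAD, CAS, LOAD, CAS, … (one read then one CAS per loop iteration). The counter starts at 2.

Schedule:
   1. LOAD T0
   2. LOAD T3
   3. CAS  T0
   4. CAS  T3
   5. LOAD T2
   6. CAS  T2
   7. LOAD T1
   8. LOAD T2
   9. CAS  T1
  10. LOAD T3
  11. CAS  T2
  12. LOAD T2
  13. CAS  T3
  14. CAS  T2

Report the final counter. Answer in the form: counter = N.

counter = 6

step 1: T0 LOAD ⇒ load; ctr=2 reg=2
step 2: T3 LOAD ⇒ load; ctr=2 reg=2
step 3: T0 CAS ⇒ ok; ctr=3 reg=2
step 4: T3 CAS ⇒ retry; ctr=3 reg=2
step 5: T2 LOAD ⇒ load; ctr=3 reg=3
step 6: T2 CAS ⇒ ok; ctr=4 reg=3
step 7: T1 LOAD ⇒ load; ctr=4 reg=4
step 8: T2 LOAD ⇒ load; ctr=4 reg=4
step 9: T1 CAS ⇒ ok; ctr=5 reg=4
step 10: T3 LOAD ⇒ load; ctr=5 reg=5
step 11: T2 CAS ⇒ retry; ctr=5 reg=4
step 12: T2 LOAD ⇒ load; ctr=5 reg=5
step 13: T3 CAS ⇒ ok; ctr=6 reg=5
step 14: T2 CAS ⇒ retry; ctr=6 reg=5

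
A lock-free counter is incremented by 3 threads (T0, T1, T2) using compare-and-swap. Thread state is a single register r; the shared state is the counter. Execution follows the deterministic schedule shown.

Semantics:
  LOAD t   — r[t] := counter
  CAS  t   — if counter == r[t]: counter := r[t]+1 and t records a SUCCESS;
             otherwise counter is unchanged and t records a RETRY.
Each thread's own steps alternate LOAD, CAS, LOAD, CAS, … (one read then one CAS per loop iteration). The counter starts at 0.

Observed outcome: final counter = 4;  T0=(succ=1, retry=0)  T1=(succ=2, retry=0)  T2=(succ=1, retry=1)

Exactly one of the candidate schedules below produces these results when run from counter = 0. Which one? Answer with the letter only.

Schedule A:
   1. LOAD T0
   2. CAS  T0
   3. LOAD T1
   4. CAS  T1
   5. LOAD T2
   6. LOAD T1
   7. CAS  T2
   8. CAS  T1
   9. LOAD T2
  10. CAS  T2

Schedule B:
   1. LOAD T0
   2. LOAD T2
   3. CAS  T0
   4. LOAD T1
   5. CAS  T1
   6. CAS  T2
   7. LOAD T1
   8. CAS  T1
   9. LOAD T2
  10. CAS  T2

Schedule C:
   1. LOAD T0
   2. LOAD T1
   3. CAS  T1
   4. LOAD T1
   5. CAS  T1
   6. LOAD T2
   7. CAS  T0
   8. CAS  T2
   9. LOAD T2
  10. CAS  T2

B

Simulating candidate B:
   1) LOAD T0:  M=0  r_T0=0
   2) LOAD T2:  M=0  r_T2=0
   3) CAS  T0:  M=1  r_T0=0 ✓
   4) LOAD T1:  M=1  r_T1=1
   5) CAS  T1:  M=2  r_T1=1 ✓
   6) CAS  T2:  M=2  r_T2=0 ✗
   7) LOAD T1:  M=2  r_T1=2
   8) CAS  T1:  M=3  r_T1=2 ✓
   9) LOAD T2:  M=3  r_T2=3
  10) CAS  T2:  M=4  r_T2=3 ✓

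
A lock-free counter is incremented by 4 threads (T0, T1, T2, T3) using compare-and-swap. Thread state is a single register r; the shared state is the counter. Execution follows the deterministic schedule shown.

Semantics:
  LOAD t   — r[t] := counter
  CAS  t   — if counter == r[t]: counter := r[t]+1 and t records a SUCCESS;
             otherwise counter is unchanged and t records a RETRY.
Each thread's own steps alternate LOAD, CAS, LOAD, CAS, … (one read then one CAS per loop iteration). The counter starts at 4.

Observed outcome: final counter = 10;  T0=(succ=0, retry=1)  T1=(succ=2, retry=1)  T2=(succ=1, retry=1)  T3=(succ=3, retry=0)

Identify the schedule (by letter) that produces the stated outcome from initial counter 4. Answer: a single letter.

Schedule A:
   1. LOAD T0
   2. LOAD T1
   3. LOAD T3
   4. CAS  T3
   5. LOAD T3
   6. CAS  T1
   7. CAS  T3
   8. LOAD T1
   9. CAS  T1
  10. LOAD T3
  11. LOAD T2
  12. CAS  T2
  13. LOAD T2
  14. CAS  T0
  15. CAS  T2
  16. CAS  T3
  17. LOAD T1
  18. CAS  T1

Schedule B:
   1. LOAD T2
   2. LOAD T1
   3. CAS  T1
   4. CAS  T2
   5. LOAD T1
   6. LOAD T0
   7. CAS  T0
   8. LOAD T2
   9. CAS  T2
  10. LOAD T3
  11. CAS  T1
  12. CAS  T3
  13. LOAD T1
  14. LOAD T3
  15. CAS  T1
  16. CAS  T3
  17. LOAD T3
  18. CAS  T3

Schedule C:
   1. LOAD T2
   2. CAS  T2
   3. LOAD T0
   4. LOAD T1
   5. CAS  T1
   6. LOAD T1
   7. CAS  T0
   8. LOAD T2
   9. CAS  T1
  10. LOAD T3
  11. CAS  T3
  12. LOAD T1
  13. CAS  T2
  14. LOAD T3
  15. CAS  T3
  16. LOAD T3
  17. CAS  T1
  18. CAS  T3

Tracing schedule C:
[1] T2.load  rd  (counter 4, T2.r 4)
[2] T2.cas  hit  (counter 5, T2.r 4)
[3] T0.load  rd  (counter 5, T0.r 5)
[4] T1.load  rd  (counter 5, T1.r 5)
[5] T1.cas  hit  (counter 6, T1.r 5)
[6] T1.load  rd  (counter 6, T1.r 6)
[7] T0.cas  miss  (counter 6, T0.r 5)
[8] T2.load  rd  (counter 6, T2.r 6)
[9] T1.cas  hit  (counter 7, T1.r 6)
[10] T3.load  rd  (counter 7, T3.r 7)
[11] T3.cas  hit  (counter 8, T3.r 7)
[12] T1.load  rd  (counter 8, T1.r 8)
[13] T2.cas  miss  (counter 8, T2.r 6)
[14] T3.load  rd  (counter 8, T3.r 8)
[15] T3.cas  hit  (counter 9, T3.r 8)
[16] T3.load  rd  (counter 9, T3.r 9)
[17] T1.cas  miss  (counter 9, T1.r 8)
[18] T3.cas  hit  (counter 10, T3.r 9)

C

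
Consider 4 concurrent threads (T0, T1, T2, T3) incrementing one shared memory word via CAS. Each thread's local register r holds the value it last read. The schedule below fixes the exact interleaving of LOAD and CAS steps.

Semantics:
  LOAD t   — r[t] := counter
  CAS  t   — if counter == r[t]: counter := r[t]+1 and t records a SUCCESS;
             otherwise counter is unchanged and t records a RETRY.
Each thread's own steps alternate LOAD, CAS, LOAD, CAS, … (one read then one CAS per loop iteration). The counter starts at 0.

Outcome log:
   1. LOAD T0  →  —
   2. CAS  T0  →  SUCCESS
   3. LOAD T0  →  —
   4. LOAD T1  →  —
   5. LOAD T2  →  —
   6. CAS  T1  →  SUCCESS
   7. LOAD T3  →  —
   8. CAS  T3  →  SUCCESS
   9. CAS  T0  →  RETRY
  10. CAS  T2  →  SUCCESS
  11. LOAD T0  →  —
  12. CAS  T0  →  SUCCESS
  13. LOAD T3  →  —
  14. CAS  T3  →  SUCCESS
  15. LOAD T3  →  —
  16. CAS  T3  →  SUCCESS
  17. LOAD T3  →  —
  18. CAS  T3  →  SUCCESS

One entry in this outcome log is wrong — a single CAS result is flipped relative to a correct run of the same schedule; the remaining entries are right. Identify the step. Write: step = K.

Correct run:
   1) LOAD T0:  M=0  r_T0=0
   2) CAS  T0:  M=1  r_T0=0 ✓
   3) LOAD T0:  M=1  r_T0=1
   4) LOAD T1:  M=1  r_T1=1
   5) LOAD T2:  M=1  r_T2=1
   6) CAS  T1:  M=2  r_T1=1 ✓
   7) LOAD T3:  M=2  r_T3=2
   8) CAS  T3:  M=3  r_T3=2 ✓
   9) CAS  T0:  M=3  r_T0=1 ✗
  10) CAS  T2:  M=3  r_T2=1 ✗
  11) LOAD T0:  M=3  r_T0=3
  12) CAS  T0:  M=4  r_T0=3 ✓
  13) LOAD T3:  M=4  r_T3=4
  14) CAS  T3:  M=5  r_T3=4 ✓
  15) LOAD T3:  M=5  r_T3=5
  16) CAS  T3:  M=6  r_T3=5 ✓
  17) LOAD T3:  M=6  r_T3=6
  18) CAS  T3:  M=7  r_T3=6 ✓
Flip is step 10.

step = 10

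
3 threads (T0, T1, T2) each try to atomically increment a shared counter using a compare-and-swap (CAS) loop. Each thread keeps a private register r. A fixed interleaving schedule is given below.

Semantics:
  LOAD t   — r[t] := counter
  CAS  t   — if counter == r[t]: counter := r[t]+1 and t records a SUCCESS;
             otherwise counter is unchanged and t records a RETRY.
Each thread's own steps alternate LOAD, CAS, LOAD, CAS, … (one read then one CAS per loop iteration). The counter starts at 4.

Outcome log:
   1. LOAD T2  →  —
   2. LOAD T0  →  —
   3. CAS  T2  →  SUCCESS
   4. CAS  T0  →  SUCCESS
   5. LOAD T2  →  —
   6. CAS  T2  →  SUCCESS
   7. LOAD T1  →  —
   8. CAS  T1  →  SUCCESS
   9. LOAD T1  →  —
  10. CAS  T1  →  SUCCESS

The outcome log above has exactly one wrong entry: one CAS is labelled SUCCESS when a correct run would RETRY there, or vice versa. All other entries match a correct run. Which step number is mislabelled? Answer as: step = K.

step = 4

Reference trace:
T2 LOAD — after: cnt=4, r=4 — load
T0 LOAD — after: cnt=4, r=4 — load
T2 CAS — after: cnt=5, r=4 — ok
T0 CAS — after: cnt=5, r=4 — retry
T2 LOAD — after: cnt=5, r=5 — load
T2 CAS — after: cnt=6, r=5 — ok
T1 LOAD — after: cnt=6, r=6 — load
T1 CAS — after: cnt=7, r=6 — ok
T1 LOAD — after: cnt=7, r=7 — load
T1 CAS — after: cnt=8, r=7 — ok
Log disagrees first at step 4.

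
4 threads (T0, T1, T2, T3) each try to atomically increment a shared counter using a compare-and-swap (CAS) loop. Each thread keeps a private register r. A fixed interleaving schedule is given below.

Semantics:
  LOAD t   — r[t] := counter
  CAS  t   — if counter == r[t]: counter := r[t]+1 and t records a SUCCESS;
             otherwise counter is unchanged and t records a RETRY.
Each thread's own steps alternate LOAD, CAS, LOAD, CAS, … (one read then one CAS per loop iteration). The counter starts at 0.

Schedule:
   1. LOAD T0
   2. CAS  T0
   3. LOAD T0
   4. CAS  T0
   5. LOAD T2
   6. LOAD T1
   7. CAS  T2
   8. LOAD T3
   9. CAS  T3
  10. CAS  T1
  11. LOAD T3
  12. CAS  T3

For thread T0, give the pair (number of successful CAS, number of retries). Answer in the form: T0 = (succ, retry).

step 1: T0 LOAD ⇒ load; ctr=0 reg=0
step 2: T0 CAS ⇒ ok; ctr=1 reg=0
step 3: T0 LOAD ⇒ load; ctr=1 reg=1
step 4: T0 CAS ⇒ ok; ctr=2 reg=1
step 5: T2 LOAD ⇒ load; ctr=2 reg=2
step 6: T1 LOAD ⇒ load; ctr=2 reg=2
step 7: T2 CAS ⇒ ok; ctr=3 reg=2
step 8: T3 LOAD ⇒ load; ctr=3 reg=3
step 9: T3 CAS ⇒ ok; ctr=4 reg=3
step 10: T1 CAS ⇒ retry; ctr=4 reg=2
step 11: T3 LOAD ⇒ load; ctr=4 reg=4
step 12: T3 CAS ⇒ ok; ctr=5 reg=4

T0 = (2, 0)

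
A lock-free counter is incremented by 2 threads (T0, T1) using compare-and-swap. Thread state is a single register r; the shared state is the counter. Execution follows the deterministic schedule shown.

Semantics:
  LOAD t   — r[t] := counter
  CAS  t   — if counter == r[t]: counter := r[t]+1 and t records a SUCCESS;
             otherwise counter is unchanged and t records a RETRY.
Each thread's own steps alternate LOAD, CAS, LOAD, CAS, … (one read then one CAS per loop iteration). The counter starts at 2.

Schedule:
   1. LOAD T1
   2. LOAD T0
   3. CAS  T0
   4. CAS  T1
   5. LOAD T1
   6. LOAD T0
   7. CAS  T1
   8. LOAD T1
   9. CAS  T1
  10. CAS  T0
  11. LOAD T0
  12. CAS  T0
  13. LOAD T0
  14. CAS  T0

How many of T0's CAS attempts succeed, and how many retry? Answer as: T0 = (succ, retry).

T0 = (3, 1)

#1 T1 reads 2
#2 T0 reads 2
#3 T0 CAS(2→3) writes; counter now 3
#4 T1 CAS(2→3) fails; counter now 3
#5 T1 reads 3
#6 T0 reads 3
#7 T1 CAS(3→4) writes; counter now 4
#8 T1 reads 4
#9 T1 CAS(4→5) writes; counter now 5
#10 T0 CAS(3→4) fails; counter now 5
#11 T0 reads 5
#12 T0 CAS(5→6) writes; counter now 6
#13 T0 reads 6
#14 T0 CAS(6→7) writes; counter now 7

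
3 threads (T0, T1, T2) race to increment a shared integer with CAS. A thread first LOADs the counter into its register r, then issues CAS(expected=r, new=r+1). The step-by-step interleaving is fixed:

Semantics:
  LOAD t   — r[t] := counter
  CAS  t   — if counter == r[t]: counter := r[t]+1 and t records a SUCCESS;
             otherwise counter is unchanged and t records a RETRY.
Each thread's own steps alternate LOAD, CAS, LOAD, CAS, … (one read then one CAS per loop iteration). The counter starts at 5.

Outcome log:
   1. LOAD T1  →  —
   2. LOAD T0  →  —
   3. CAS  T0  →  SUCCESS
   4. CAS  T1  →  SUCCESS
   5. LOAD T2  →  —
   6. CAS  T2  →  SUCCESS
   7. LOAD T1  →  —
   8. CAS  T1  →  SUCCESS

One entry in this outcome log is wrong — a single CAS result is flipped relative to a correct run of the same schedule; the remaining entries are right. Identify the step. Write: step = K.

Reference trace:
T1 LOAD — after: cnt=5, r=5 — load
T0 LOAD — after: cnt=5, r=5 — load
T0 CAS — after: cnt=6, r=5 — ok
T1 CAS — after: cnt=6, r=5 — retry
T2 LOAD — after: cnt=6, r=6 — load
T2 CAS — after: cnt=7, r=6 — ok
T1 LOAD — after: cnt=7, r=7 — load
T1 CAS — after: cnt=8, r=7 — ok
Log disagrees first at step 4.

step = 4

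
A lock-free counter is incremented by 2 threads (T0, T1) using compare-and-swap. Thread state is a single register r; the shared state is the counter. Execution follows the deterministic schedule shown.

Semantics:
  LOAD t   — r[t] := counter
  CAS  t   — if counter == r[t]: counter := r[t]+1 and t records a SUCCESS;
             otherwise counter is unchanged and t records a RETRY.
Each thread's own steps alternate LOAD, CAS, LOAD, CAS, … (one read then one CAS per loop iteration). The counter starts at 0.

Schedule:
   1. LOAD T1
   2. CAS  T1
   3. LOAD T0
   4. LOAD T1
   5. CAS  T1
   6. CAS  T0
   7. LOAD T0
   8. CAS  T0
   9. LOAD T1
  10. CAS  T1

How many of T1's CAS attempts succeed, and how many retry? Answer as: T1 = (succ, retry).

   1) LOAD T1:  M=0  r_T1=0
   2) CAS  T1:  M=1  r_T1=0 ✓
   3) LOAD T0:  M=1  r_T0=1
   4) LOAD T1:  M=1  r_T1=1
   5) CAS  T1:  M=2  r_T1=1 ✓
   6) CAS  T0:  M=2  r_T0=1 ✗
   7) LOAD T0:  M=2  r_T0=2
   8) CAS  T0:  M=3  r_T0=2 ✓
   9) LOAD T1:  M=3  r_T1=3
  10) CAS  T1:  M=4  r_T1=3 ✓

T1 = (3, 0)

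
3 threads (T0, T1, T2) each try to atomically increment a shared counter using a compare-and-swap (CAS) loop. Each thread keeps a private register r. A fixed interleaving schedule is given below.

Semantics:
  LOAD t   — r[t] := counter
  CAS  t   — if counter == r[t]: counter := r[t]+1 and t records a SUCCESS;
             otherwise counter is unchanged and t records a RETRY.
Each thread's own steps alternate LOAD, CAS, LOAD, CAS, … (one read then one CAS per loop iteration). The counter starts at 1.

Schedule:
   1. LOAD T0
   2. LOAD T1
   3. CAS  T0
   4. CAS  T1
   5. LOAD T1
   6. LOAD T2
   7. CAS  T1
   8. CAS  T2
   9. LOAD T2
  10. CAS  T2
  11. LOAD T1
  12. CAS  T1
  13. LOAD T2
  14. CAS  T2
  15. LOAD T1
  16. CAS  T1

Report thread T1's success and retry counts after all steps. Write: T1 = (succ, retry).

1. LOAD T0 → mem=1 r[T0]=1 [LOAD]
2. LOAD T1 → mem=1 r[T1]=1 [LOAD]
3. CAS T0 → mem=2 r[T0]=1 [OK]
4. CAS T1 → mem=2 r[T1]=1 [RETRY]
5. LOAD T1 → mem=2 r[T1]=2 [LOAD]
6. LOAD T2 → mem=2 r[T2]=2 [LOAD]
7. CAS T1 → mem=3 r[T1]=2 [OK]
8. CAS T2 → mem=3 r[T2]=2 [RETRY]
9. LOAD T2 → mem=3 r[T2]=3 [LOAD]
10. CAS T2 → mem=4 r[T2]=3 [OK]
11. LOAD T1 → mem=4 r[T1]=4 [LOAD]
12. CAS T1 → mem=5 r[T1]=4 [OK]
13. LOAD T2 → mem=5 r[T2]=5 [LOAD]
14. CAS T2 → mem=6 r[T2]=5 [OK]
15. LOAD T1 → mem=6 r[T1]=6 [LOAD]
16. CAS T1 → mem=7 r[T1]=6 [OK]

T1 = (3, 1)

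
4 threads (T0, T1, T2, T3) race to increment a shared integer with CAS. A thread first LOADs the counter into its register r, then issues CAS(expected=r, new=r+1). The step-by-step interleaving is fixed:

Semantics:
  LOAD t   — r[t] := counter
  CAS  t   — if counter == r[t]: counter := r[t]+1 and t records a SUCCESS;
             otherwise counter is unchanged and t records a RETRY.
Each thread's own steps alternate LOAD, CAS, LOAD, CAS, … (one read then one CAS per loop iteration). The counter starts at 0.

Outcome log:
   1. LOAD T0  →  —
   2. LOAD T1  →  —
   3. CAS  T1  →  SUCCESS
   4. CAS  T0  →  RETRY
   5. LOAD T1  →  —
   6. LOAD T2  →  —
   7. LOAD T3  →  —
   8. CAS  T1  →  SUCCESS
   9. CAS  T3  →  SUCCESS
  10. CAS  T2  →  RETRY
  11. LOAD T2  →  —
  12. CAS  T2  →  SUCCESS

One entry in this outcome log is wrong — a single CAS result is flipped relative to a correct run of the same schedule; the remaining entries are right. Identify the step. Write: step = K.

step = 9

Reference trace:
#1 T0 reads 0
#2 T1 reads 0
#3 T1 CAS(0→1) writes; counter now 1
#4 T0 CAS(0→1) fails; counter now 1
#5 T1 reads 1
#6 T2 reads 1
#7 T3 reads 1
#8 T1 CAS(1→2) writes; counter now 2
#9 T3 CAS(1→2) fails; counter now 2
#10 T2 CAS(1→2) fails; counter now 2
#11 T2 reads 2
#12 T2 CAS(2→3) writes; counter now 3
Log disagrees first at step 9.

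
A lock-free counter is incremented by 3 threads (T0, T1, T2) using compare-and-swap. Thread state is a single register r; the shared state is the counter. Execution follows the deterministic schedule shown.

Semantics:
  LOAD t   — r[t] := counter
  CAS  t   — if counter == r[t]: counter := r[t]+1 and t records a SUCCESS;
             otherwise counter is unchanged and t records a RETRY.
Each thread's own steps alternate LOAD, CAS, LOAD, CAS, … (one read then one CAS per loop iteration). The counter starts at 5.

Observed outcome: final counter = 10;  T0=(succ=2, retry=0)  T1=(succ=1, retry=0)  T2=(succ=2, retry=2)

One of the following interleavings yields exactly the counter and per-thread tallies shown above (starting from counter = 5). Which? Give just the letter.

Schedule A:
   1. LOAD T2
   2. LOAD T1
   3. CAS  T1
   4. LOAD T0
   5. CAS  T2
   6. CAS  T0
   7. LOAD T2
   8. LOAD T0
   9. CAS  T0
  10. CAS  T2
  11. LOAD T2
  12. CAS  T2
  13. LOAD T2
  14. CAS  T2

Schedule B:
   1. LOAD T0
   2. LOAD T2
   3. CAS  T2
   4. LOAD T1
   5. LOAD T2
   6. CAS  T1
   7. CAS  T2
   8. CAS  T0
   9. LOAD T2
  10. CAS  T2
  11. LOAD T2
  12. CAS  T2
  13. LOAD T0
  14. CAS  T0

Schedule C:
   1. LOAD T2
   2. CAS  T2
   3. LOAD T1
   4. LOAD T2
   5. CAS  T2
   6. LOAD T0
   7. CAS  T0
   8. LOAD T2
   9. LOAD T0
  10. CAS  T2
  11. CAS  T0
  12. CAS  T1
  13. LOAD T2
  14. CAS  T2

A

Run A:
step 1: T2 LOAD ⇒ load; ctr=5 reg=5
step 2: T1 LOAD ⇒ load; ctr=5 reg=5
step 3: T1 CAS ⇒ ok; ctr=6 reg=5
step 4: T0 LOAD ⇒ load; ctr=6 reg=6
step 5: T2 CAS ⇒ retry; ctr=6 reg=5
step 6: T0 CAS ⇒ ok; ctr=7 reg=6
step 7: T2 LOAD ⇒ load; ctr=7 reg=7
step 8: T0 LOAD ⇒ load; ctr=7 reg=7
step 9: T0 CAS ⇒ ok; ctr=8 reg=7
step 10: T2 CAS ⇒ retry; ctr=8 reg=7
step 11: T2 LOAD ⇒ load; ctr=8 reg=8
step 12: T2 CAS ⇒ ok; ctr=9 reg=8
step 13: T2 LOAD ⇒ load; ctr=9 reg=9
step 14: T2 CAS ⇒ ok; ctr=10 reg=9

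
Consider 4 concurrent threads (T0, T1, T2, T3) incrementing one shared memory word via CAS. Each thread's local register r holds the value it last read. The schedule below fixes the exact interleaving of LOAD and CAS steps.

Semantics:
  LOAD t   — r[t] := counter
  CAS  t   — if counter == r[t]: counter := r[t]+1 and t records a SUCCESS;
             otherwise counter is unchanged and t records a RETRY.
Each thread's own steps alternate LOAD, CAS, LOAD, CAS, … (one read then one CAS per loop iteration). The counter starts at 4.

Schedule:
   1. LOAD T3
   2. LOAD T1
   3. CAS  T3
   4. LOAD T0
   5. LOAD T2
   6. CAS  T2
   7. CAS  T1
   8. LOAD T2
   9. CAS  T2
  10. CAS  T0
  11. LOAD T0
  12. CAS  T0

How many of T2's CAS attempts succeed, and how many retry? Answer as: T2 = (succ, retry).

T3 LOAD — after: cnt=4, r=4 — load
T1 LOAD — after: cnt=4, r=4 — load
T3 CAS — after: cnt=5, r=4 — ok
T0 LOAD — after: cnt=5, r=5 — load
T2 LOAD — after: cnt=5, r=5 — load
T2 CAS — after: cnt=6, r=5 — ok
T1 CAS — after: cnt=6, r=4 — retry
T2 LOAD — after: cnt=6, r=6 — load
T2 CAS — after: cnt=7, r=6 — ok
T0 CAS — after: cnt=7, r=5 — retry
T0 LOAD — after: cnt=7, r=7 — load
T0 CAS — after: cnt=8, r=7 — ok

T2 = (2, 0)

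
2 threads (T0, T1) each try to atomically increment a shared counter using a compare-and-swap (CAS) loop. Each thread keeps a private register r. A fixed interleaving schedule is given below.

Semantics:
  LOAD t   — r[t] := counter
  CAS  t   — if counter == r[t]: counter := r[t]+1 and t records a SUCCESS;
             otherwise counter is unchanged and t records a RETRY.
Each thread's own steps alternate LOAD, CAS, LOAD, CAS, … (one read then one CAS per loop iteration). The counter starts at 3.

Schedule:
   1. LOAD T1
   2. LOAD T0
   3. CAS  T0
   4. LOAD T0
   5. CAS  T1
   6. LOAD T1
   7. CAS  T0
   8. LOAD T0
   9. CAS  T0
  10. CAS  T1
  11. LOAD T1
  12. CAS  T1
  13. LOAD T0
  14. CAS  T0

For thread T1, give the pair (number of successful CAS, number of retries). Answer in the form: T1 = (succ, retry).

T1 = (1, 2)

#1 T1 reads 3
#2 T0 reads 3
#3 T0 CAS(3→4) writes; counter now 4
#4 T0 reads 4
#5 T1 CAS(3→4) fails; counter now 4
#6 T1 reads 4
#7 T0 CAS(4→5) writes; counter now 5
#8 T0 reads 5
#9 T0 CAS(5→6) writes; counter now 6
#10 T1 CAS(4→5) fails; counter now 6
#11 T1 reads 6
#12 T1 CAS(6→7) writes; counter now 7
#13 T0 reads 7
#14 T0 CAS(7→8) writes; counter now 8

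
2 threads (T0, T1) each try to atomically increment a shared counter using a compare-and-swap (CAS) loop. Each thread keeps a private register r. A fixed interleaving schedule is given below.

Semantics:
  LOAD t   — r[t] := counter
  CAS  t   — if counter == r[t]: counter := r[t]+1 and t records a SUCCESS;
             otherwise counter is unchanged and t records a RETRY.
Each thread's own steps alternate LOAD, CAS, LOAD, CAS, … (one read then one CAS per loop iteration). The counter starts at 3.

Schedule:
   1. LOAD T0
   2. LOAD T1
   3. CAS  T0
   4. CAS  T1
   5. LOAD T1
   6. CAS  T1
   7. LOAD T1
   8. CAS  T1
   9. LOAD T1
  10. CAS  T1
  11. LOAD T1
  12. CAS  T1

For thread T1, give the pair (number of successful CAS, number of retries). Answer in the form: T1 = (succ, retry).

T1 = (4, 1)

#1 T0 reads 3
#2 T1 reads 3
#3 T0 CAS(3→4) writes; counter now 4
#4 T1 CAS(3→4) fails; counter now 4
#5 T1 reads 4
#6 T1 CAS(4→5) writes; counter now 5
#7 T1 reads 5
#8 T1 CAS(5→6) writes; counter now 6
#9 T1 reads 6
#10 T1 CAS(6→7) writes; counter now 7
#11 T1 reads 7
#12 T1 CAS(7→8) writes; counter now 8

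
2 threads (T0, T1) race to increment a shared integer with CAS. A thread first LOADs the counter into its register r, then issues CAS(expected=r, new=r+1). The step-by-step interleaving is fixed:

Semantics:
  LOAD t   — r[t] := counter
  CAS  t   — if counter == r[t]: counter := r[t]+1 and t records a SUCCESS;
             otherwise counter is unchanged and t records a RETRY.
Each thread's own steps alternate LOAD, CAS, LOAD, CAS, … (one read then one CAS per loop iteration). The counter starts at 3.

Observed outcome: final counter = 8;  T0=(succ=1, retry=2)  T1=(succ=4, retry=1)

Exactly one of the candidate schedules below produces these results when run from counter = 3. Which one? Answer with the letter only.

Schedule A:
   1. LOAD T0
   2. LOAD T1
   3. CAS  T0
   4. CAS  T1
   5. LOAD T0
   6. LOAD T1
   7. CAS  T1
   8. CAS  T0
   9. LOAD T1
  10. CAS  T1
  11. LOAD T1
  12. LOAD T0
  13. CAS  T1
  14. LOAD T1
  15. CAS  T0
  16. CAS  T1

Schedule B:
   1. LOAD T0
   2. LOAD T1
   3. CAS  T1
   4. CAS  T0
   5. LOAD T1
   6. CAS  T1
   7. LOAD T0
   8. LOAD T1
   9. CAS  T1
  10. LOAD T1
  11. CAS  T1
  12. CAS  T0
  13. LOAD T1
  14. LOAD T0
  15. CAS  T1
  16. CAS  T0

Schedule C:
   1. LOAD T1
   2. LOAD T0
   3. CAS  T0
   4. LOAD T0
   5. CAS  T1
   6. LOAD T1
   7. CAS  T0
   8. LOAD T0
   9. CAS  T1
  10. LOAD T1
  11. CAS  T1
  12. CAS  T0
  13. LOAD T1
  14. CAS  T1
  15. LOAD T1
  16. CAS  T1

Run A:
#1 T0 reads 3
#2 T1 reads 3
#3 T0 CAS(3→4) writes; counter now 4
#4 T1 CAS(3→4) fails; counter now 4
#5 T0 reads 4
#6 T1 reads 4
#7 T1 CAS(4→5) writes; counter now 5
#8 T0 CAS(4→5) fails; counter now 5
#9 T1 reads 5
#10 T1 CAS(5→6) writes; counter now 6
#11 T1 reads 6
#12 T0 reads 6
#13 T1 CAS(6→7) writes; counter now 7
#14 T1 reads 7
#15 T0 CAS(6→7) fails; counter now 7
#16 T1 CAS(7→8) writes; counter now 8

A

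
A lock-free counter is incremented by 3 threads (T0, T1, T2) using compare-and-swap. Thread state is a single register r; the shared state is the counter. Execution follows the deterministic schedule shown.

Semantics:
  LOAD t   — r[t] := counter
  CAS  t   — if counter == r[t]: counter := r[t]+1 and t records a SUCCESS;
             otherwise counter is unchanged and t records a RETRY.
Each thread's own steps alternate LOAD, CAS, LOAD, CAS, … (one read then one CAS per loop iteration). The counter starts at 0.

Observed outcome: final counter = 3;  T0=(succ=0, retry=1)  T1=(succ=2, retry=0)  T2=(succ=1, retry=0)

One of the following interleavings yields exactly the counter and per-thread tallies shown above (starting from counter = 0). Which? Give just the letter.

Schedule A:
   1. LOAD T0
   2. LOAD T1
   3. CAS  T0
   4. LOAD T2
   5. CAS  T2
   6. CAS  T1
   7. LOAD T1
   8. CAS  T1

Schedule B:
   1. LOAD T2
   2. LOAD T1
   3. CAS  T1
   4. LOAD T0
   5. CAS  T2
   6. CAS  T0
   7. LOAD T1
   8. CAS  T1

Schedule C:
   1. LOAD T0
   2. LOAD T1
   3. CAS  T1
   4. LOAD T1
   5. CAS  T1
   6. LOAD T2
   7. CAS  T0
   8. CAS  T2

Run C:
step 1: T0 LOAD ⇒ load; ctr=0 reg=0
step 2: T1 LOAD ⇒ load; ctr=0 reg=0
step 3: T1 CAS ⇒ ok; ctr=1 reg=0
step 4: T1 LOAD ⇒ load; ctr=1 reg=1
step 5: T1 CAS ⇒ ok; ctr=2 reg=1
step 6: T2 LOAD ⇒ load; ctr=2 reg=2
step 7: T0 CAS ⇒ retry; ctr=2 reg=0
step 8: T2 CAS ⇒ ok; ctr=3 reg=2

C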